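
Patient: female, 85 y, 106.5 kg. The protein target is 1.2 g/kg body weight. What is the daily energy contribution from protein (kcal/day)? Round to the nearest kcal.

Protein = 1.2 g/kg × 106.5 kg = 127.8 g/day.
Protein energy = 127.8 g × 4 kcal/g = 511.2 kcal/day.

511 kcal/day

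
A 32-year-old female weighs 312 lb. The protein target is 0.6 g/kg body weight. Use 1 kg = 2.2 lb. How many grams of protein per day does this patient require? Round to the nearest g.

85 g/day

Weight in kg = 312 ÷ 2.2 = 141.8182 kg.
Protein = 0.6 g/kg × 141.8182 kg = 85.0909 g/day.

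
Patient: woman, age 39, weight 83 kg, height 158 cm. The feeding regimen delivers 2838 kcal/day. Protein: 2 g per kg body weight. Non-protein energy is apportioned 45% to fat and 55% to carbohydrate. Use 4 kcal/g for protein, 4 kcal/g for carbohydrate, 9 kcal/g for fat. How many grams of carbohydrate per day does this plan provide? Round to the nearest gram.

Protein = 2 × 83 = 166 g → 166 × 4 = 664 kcal.
Non-protein calories = 2838 − 664 = 2174 kcal.
Fat: 45% × 2174 = 978.3 kcal; carbohydrate: 1195.7 kcal.
Carbohydrate: 1195.7 kcal ÷ 4 kcal/g = 298.925 g.

299 g/day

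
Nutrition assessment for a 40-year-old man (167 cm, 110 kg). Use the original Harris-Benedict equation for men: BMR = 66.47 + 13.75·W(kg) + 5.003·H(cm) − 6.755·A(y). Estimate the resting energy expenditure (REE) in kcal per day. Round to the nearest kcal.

Harris-Benedict: BMR = 66.47 + 13.75(110) + 5.003(167) − 6.755(40) = 2144.271 kcal/day.

2144 kcal per day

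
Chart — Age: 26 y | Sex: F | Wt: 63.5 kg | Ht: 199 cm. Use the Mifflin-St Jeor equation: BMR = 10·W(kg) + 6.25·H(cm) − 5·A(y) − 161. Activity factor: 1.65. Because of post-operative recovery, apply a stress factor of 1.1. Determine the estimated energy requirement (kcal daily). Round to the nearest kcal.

2882 kcal daily

Mifflin-St Jeor (female): BMR = 10(63.5) + 6.25(199) − 5(26) − 161 = 635 + 1243.75 − 130 − 161 = 1587.75 kcal/day.
TEE = BMR × activity factor = 1587.75 × 1.65 = 2619.7875 kcal/day.
Apply stress factor: 2619.7875 × 1.1 = 2881.7663 kcal/day.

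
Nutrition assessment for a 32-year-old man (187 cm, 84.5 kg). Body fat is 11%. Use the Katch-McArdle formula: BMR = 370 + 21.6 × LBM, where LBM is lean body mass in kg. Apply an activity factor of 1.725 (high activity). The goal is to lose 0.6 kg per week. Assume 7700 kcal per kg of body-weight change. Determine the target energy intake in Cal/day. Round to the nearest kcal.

2780 Cal/day

LBM = 84.5 × (1 − 0.11) = 75.205 kg. Katch-McArdle: BMR = 370 + 21.6 × 75.205 = 1994.428 kcal/day.
TEE = 1994.428 × 1.725 = 3440.3883 kcal/day.
Required daily deficit = 0.6 × 7700 ÷ 7 = 660 kcal/day.
Target intake = 3440.3883 − 660 = 2780.3883 kcal/day.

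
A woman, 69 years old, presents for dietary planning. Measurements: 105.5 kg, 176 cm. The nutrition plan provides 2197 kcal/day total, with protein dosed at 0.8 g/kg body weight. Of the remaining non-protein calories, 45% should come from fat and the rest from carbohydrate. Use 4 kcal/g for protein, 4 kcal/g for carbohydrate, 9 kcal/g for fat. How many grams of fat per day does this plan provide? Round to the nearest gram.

93 g/day

Protein = 0.8 × 105.5 = 84.4 g → 84.4 × 4 = 337.6 kcal.
Non-protein calories = 2197 − 337.6 = 1859.4 kcal.
Fat: 45% × 1859.4 = 836.73 kcal; carbohydrate: 1022.67 kcal.
Fat: 836.73 kcal ÷ 9 kcal/g = 92.97 g.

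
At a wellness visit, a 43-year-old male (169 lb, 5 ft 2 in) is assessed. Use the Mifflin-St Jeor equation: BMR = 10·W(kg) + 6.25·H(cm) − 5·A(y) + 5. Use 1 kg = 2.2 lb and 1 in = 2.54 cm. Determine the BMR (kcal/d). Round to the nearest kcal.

Convert to metric: weight = 169 ÷ 2.2 = 76.8182 kg; height = (5×12 + 2) × 2.54 = 62 × 2.54 = 157.48 cm.
Mifflin-St Jeor (male): BMR = 10(76.8182) + 6.25(157.48) − 5(43) + 5 = 768.1818 + 984.25 − 215 + 5 = 1542.4318 kcal/day.

1542 kcal/d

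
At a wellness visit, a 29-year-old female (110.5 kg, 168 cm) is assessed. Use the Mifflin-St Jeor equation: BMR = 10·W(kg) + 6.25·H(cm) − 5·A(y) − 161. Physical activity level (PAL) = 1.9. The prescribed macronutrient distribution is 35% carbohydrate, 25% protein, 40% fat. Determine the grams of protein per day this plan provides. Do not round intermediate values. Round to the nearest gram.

Mifflin-St Jeor (female): BMR = 10(110.5) + 6.25(168) − 5(29) − 161 = 1105 + 1050 − 145 − 161 = 1849 kcal/day.
TEE = 1849 × 1.9 = 3513.1 kcal/day.
Protein energy = 25% × 3513.1 = 878.275 kcal.
Protein = 878.275 ÷ 4 kcal/g = 219.5688 g.

220 g/day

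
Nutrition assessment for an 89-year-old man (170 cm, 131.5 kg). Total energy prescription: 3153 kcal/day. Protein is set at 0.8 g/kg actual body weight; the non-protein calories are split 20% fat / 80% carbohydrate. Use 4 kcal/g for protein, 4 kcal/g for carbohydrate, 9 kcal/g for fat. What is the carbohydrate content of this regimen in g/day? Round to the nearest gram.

Protein = 0.8 × 131.5 = 105.2 g → 105.2 × 4 = 420.8 kcal.
Non-protein calories = 3153 − 420.8 = 2732.2 kcal.
Fat: 20% × 2732.2 = 546.44 kcal; carbohydrate: 2185.76 kcal.
Carbohydrate: 2185.76 kcal ÷ 4 kcal/g = 546.44 g.

546 g/day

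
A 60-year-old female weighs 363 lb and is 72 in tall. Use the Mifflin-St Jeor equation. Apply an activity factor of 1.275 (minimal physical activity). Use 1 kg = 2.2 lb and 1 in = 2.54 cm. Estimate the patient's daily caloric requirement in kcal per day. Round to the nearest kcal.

Convert to metric: weight = 363 ÷ 2.2 = 165 kg; height = 72 × 2.54 = 182.88 cm.
Mifflin-St Jeor (female): BMR = 10(165) + 6.25(182.88) − 5(60) − 161 = 1650 + 1143 − 300 − 161 = 2332 kcal/day.
TEE = BMR × activity factor = 2332 × 1.275 = 2973.3 kcal/day.

2973 kcal per day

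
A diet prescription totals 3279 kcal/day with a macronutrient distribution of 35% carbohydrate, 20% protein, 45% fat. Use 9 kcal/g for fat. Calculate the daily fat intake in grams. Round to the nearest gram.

Fat energy = 45% × 3279 = 1475.55 kcal.
At 9 kcal/g: 1475.55 ÷ 9 = 163.95 g.

164 g/day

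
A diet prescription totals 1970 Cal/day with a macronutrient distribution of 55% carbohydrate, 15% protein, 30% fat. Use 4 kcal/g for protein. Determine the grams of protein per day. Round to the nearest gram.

Protein energy = 15% × 1970 = 295.5 kcal.
At 4 kcal/g: 295.5 ÷ 4 = 73.875 g.

74 g/day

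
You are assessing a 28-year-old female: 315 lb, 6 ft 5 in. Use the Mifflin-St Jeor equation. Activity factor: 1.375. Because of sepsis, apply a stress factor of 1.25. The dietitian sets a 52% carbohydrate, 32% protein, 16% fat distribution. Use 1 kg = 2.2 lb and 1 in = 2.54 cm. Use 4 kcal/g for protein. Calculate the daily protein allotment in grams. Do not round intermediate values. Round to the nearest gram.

Convert to metric: weight = 315 ÷ 2.2 = 143.1818 kg; height = (6×12 + 5) × 2.54 = 77 × 2.54 = 195.58 cm.
Mifflin-St Jeor (female): BMR = 10(143.1818) + 6.25(195.58) − 5(28) − 161 = 1431.8182 + 1222.375 − 140 − 161 = 2353.1932 kcal/day.
TEE = 2353.1932 × 1.375 = 3235.6406 kcal/day.
With stress factor 1.25: 3235.6406 × 1.25 = 4044.5508 kcal/day.
Protein energy = 32% × 4044.5508 = 1294.2563 kcal.
Protein = 1294.2563 ÷ 4 kcal/g = 323.5641 g.

324 g/day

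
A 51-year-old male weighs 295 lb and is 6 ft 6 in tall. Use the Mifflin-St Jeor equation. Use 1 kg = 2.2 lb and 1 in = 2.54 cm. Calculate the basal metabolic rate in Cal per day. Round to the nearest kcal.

2329 Cal per day

Convert to metric: weight = 295 ÷ 2.2 = 134.0909 kg; height = (6×12 + 6) × 2.54 = 78 × 2.54 = 198.12 cm.
Mifflin-St Jeor (male): BMR = 10(134.0909) + 6.25(198.12) − 5(51) + 5 = 1340.9091 + 1238.25 − 255 + 5 = 2329.1591 kcal/day.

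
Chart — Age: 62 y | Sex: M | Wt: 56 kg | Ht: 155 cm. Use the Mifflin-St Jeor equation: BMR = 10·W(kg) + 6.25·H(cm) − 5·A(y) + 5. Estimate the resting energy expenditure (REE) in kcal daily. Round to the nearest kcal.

1224 kcal daily

Mifflin-St Jeor (male): BMR = 10(56) + 6.25(155) − 5(62) + 5 = 560 + 968.75 − 310 + 5 = 1223.75 kcal/day.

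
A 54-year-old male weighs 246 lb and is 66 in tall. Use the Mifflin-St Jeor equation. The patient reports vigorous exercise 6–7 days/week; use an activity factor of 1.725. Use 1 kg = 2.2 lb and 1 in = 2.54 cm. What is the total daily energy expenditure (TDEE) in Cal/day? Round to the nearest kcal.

3279 Cal/day

Convert to metric: weight = 246 ÷ 2.2 = 111.8182 kg; height = 66 × 2.54 = 167.64 cm.
Mifflin-St Jeor (male): BMR = 10(111.8182) + 6.25(167.64) − 5(54) + 5 = 1118.1818 + 1047.75 − 270 + 5 = 1900.9318 kcal/day.
TEE = BMR × activity factor = 1900.9318 × 1.725 = 3279.1074 kcal/day.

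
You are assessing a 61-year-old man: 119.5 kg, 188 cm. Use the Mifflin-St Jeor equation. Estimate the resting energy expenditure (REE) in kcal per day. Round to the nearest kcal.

2070 kcal per day

Mifflin-St Jeor (male): BMR = 10(119.5) + 6.25(188) − 5(61) + 5 = 1195 + 1175 − 305 + 5 = 2070 kcal/day.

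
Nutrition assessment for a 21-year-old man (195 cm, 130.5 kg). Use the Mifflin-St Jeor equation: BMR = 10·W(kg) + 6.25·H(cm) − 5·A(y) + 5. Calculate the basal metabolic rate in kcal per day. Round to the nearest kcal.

Mifflin-St Jeor (male): BMR = 10(130.5) + 6.25(195) − 5(21) + 5 = 1305 + 1218.75 − 105 + 5 = 2423.75 kcal/day.

2424 kcal per day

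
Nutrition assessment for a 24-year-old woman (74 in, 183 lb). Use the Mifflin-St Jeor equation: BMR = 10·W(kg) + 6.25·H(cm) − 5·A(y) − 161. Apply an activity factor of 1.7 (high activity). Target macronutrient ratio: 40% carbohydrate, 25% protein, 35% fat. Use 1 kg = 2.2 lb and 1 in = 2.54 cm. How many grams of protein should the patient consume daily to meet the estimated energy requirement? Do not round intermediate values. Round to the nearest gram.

Convert to metric: weight = 183 ÷ 2.2 = 83.1818 kg; height = 74 × 2.54 = 187.96 cm.
Mifflin-St Jeor (female): BMR = 10(83.1818) + 6.25(187.96) − 5(24) − 161 = 831.8182 + 1174.75 − 120 − 161 = 1725.5682 kcal/day.
TEE = 1725.5682 × 1.7 = 2933.4659 kcal/day.
Protein energy = 25% × 2933.4659 = 733.3665 kcal.
Protein = 733.3665 ÷ 4 kcal/g = 183.3416 g.

183 g/day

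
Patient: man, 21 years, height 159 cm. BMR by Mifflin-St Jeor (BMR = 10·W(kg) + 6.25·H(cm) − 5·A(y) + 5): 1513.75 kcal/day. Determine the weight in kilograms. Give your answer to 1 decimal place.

1513.75 = 10·W + 6.25(159) − 5(21) + 5
10·W = 1513.75 − 893.75 = 620, so W = 62 kg.

62.0 kg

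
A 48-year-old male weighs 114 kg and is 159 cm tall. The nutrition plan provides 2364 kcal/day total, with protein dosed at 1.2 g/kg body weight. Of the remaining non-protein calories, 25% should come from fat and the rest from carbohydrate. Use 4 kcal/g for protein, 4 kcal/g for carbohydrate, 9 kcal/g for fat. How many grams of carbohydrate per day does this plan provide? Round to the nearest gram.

Protein = 1.2 × 114 = 136.8 g → 136.8 × 4 = 547.2 kcal.
Non-protein calories = 2364 − 547.2 = 1816.8 kcal.
Fat: 25% × 1816.8 = 454.2 kcal; carbohydrate: 1362.6 kcal.
Carbohydrate: 1362.6 kcal ÷ 4 kcal/g = 340.65 g.

341 g/day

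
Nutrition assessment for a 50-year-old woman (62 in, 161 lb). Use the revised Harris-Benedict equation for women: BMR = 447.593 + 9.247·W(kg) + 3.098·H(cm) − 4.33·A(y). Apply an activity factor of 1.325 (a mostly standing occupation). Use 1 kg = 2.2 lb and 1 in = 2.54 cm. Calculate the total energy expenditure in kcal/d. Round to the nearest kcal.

Convert to metric: weight = 161 ÷ 2.2 = 73.1818 kg; height = 62 × 2.54 = 157.48 cm.
Harris-Benedict: BMR = 447.593 + 9.247(73.1818) + 3.098(157.48) − 4.33(50) = 1395.6783 kcal/day.
TEE = BMR × activity factor = 1395.6783 × 1.325 = 1849.2738 kcal/day.

1849 kcal/d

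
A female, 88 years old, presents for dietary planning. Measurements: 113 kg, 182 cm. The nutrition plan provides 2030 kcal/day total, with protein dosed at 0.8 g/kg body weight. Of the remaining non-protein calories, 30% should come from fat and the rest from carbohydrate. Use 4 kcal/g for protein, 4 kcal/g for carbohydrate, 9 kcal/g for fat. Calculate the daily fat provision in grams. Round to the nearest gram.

Protein = 0.8 × 113 = 90.4 g → 90.4 × 4 = 361.6 kcal.
Non-protein calories = 2030 − 361.6 = 1668.4 kcal.
Fat: 30% × 1668.4 = 500.52 kcal; carbohydrate: 1167.88 kcal.
Fat: 500.52 kcal ÷ 9 kcal/g = 55.6133 g.

56 g/day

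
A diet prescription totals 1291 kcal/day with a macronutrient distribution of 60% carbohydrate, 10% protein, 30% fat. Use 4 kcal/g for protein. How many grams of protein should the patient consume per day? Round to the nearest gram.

32 g/day

Protein energy = 10% × 1291 = 129.1 kcal.
At 4 kcal/g: 129.1 ÷ 4 = 32.275 g.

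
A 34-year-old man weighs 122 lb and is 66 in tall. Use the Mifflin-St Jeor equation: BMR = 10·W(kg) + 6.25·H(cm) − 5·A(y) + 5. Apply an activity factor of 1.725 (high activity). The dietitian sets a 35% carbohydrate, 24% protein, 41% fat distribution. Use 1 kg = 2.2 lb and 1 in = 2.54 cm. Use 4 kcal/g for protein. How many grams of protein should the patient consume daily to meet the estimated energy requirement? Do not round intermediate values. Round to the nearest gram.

149 g/day

Convert to metric: weight = 122 ÷ 2.2 = 55.4545 kg; height = 66 × 2.54 = 167.64 cm.
Mifflin-St Jeor (male): BMR = 10(55.4545) + 6.25(167.64) − 5(34) + 5 = 554.5455 + 1047.75 − 170 + 5 = 1437.2955 kcal/day.
TEE = 1437.2955 × 1.725 = 2479.3347 kcal/day.
Protein energy = 24% × 2479.3347 = 595.0403 kcal.
Protein = 595.0403 ÷ 4 kcal/g = 148.7601 g.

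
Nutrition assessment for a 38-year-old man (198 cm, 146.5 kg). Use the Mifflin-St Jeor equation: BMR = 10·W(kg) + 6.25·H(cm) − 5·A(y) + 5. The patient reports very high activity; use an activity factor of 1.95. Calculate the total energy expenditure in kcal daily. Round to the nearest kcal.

4909 kcal daily

Mifflin-St Jeor (male): BMR = 10(146.5) + 6.25(198) − 5(38) + 5 = 1465 + 1237.5 − 190 + 5 = 2517.5 kcal/day.
TEE = BMR × activity factor = 2517.5 × 1.95 = 4909.125 kcal/day.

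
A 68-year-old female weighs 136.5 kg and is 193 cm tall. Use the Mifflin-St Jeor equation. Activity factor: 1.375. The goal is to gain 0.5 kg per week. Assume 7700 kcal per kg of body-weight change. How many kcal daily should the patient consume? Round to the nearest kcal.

3397 kcal daily

Mifflin-St Jeor (female): BMR = 10(136.5) + 6.25(193) − 5(68) − 161 = 1365 + 1206.25 − 340 − 161 = 2070.25 kcal/day.
TEE = 2070.25 × 1.375 = 2846.5938 kcal/day.
Required daily surplus = 0.5 × 7700 ÷ 7 = 550 kcal/day.
Target intake = 2846.5938 + 550 = 3396.5938 kcal/day.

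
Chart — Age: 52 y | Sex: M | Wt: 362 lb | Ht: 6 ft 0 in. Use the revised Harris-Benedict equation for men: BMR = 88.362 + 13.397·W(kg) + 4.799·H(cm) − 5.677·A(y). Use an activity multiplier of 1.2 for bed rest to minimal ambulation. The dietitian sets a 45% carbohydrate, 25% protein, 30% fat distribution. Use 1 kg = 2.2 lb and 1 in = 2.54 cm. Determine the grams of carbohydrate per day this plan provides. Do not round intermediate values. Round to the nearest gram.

388 g/day

Convert to metric: weight = 362 ÷ 2.2 = 164.5455 kg; height = (6×12 + 0) × 2.54 = 72 × 2.54 = 182.88 cm.
Harris-Benedict: BMR = 88.362 + 13.397(164.5455) + 4.799(182.88) − 5.677(52) = 2875.2146 kcal/day.
TEE = 2875.2146 × 1.2 = 3450.2575 kcal/day.
Carbohydrate energy = 45% × 3450.2575 = 1552.6159 kcal.
Carbohydrate = 1552.6159 ÷ 4 kcal/g = 388.154 g.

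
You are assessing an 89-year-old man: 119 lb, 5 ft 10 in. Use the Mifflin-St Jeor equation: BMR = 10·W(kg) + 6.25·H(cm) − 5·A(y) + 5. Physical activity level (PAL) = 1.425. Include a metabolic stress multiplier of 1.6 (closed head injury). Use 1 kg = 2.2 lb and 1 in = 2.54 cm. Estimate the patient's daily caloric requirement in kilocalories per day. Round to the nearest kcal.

2764 kilocalories per day

Convert to metric: weight = 119 ÷ 2.2 = 54.0909 kg; height = (5×12 + 10) × 2.54 = 70 × 2.54 = 177.8 cm.
Mifflin-St Jeor (male): BMR = 10(54.0909) + 6.25(177.8) − 5(89) + 5 = 540.9091 + 1111.25 − 445 + 5 = 1212.1591 kcal/day.
TEE = BMR × activity factor = 1212.1591 × 1.425 = 1727.3267 kcal/day.
Apply stress factor: 1727.3267 × 1.6 = 2763.7227 kcal/day.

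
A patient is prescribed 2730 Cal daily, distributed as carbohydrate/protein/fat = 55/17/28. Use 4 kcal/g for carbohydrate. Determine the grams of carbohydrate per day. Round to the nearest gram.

Carbohydrate energy = 55% × 2730 = 1501.5 kcal.
At 4 kcal/g: 1501.5 ÷ 4 = 375.375 g.

375 g/day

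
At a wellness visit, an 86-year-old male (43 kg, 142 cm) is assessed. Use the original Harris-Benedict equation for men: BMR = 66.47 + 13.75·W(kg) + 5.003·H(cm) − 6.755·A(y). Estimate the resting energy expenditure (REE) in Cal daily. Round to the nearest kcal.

Harris-Benedict: BMR = 66.47 + 13.75(43) + 5.003(142) − 6.755(86) = 787.216 kcal/day.

787 Cal daily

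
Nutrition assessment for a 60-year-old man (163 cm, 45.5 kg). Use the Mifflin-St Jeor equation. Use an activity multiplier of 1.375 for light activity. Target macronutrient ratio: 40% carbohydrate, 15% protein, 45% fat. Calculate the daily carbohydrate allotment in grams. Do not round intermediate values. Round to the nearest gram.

162 g/day

Mifflin-St Jeor (male): BMR = 10(45.5) + 6.25(163) − 5(60) + 5 = 455 + 1018.75 − 300 + 5 = 1178.75 kcal/day.
TEE = 1178.75 × 1.375 = 1620.7813 kcal/day.
Carbohydrate energy = 40% × 1620.7813 = 648.3125 kcal.
Carbohydrate = 648.3125 ÷ 4 kcal/g = 162.0781 g.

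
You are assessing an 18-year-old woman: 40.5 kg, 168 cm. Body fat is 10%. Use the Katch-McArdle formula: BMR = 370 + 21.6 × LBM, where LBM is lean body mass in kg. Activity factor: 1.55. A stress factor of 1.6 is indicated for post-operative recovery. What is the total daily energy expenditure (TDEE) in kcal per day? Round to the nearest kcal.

2870 kcal per day

LBM = 40.5 × (1 − 0.1) = 36.45 kg. Katch-McArdle: BMR = 370 + 21.6 × 36.45 = 1157.32 kcal/day.
TEE = BMR × activity factor = 1157.32 × 1.55 = 1793.846 kcal/day.
Apply stress factor: 1793.846 × 1.6 = 2870.1536 kcal/day.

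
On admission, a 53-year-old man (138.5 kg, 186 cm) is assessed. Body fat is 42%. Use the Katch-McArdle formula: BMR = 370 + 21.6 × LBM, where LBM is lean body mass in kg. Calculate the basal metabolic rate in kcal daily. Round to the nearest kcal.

2105 kcal daily

LBM = 138.5 × (1 − 0.42) = 80.33 kg. Katch-McArdle: BMR = 370 + 21.6 × 80.33 = 2105.128 kcal/day.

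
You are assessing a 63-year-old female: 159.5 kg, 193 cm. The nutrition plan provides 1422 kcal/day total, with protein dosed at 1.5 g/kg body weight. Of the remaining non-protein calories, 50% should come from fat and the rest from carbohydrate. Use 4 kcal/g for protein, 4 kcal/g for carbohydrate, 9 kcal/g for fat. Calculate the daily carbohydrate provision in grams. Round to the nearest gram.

Protein = 1.5 × 159.5 = 239.25 g → 239.25 × 4 = 957 kcal.
Non-protein calories = 1422 − 957 = 465 kcal.
Fat: 50% × 465 = 232.5 kcal; carbohydrate: 232.5 kcal.
Carbohydrate: 232.5 kcal ÷ 4 kcal/g = 58.125 g.

58 g/day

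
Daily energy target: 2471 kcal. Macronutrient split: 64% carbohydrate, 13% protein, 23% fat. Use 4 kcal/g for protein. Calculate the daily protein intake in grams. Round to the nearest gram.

80 g/day

Protein energy = 13% × 2471 = 321.23 kcal.
At 4 kcal/g: 321.23 ÷ 4 = 80.3075 g.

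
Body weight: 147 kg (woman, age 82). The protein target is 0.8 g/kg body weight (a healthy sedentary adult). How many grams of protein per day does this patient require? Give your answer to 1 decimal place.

117.6 g/day

Protein = 0.8 g/kg × 147 kg = 117.6 g/day.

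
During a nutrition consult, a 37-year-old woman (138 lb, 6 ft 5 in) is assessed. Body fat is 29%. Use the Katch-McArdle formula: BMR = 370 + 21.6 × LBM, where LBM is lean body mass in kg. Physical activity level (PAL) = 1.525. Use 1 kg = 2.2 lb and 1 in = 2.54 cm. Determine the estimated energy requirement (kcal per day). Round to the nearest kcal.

Convert to metric: weight = 138 ÷ 2.2 = 62.7273 kg; height = (6×12 + 5) × 2.54 = 77 × 2.54 = 195.58 cm.
LBM = 62.7273 × (1 − 0.29) = 44.5364 kg. Katch-McArdle: BMR = 370 + 21.6 × 44.5364 = 1331.9855 kcal/day.
TEE = BMR × activity factor = 1331.9855 × 1.525 = 2031.2778 kcal/day.

2031 kcal per day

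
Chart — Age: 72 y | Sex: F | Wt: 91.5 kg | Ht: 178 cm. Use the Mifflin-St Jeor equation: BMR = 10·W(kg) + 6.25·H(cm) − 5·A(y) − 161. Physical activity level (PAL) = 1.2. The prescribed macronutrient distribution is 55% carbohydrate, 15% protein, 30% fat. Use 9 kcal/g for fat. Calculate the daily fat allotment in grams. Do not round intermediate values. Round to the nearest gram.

Mifflin-St Jeor (female): BMR = 10(91.5) + 6.25(178) − 5(72) − 161 = 915 + 1112.5 − 360 − 161 = 1506.5 kcal/day.
TEE = 1506.5 × 1.2 = 1807.8 kcal/day.
Fat energy = 30% × 1807.8 = 542.34 kcal.
Fat = 542.34 ÷ 9 kcal/g = 60.26 g.

60 g/day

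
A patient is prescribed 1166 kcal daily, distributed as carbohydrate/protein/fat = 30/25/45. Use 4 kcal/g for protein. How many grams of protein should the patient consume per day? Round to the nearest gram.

Protein energy = 25% × 1166 = 291.5 kcal.
At 4 kcal/g: 291.5 ÷ 4 = 72.875 g.

73 g/day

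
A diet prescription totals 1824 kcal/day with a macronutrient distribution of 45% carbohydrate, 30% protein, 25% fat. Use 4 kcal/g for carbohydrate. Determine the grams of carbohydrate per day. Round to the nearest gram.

Carbohydrate energy = 45% × 1824 = 820.8 kcal.
At 4 kcal/g: 820.8 ÷ 4 = 205.2 g.

205 g/day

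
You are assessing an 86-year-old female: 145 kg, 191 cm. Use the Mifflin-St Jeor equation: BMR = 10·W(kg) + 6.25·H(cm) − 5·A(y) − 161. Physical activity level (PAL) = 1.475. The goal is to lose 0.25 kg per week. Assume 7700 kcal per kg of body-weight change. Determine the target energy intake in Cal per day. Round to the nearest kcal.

Mifflin-St Jeor (female): BMR = 10(145) + 6.25(191) − 5(86) − 161 = 1450 + 1193.75 − 430 − 161 = 2052.75 kcal/day.
TEE = 2052.75 × 1.475 = 3027.8063 kcal/day.
Required daily deficit = 0.25 × 7700 ÷ 7 = 275 kcal/day.
Target intake = 3027.8063 − 275 = 2752.8063 kcal/day.

2753 Cal per day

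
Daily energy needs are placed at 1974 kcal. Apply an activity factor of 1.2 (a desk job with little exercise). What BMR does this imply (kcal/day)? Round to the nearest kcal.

1645 kcal/day

BMR = TEE ÷ activity factor = 1974 ÷ 1.2 = 1645 kcal/day.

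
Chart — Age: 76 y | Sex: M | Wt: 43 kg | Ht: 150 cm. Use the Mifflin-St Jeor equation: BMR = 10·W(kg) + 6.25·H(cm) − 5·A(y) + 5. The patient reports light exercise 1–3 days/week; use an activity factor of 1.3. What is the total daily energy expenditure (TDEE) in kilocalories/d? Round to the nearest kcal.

1290 kilocalories/d

Mifflin-St Jeor (male): BMR = 10(43) + 6.25(150) − 5(76) + 5 = 430 + 937.5 − 380 + 5 = 992.5 kcal/day.
TEE = BMR × activity factor = 992.5 × 1.3 = 1290.25 kcal/day.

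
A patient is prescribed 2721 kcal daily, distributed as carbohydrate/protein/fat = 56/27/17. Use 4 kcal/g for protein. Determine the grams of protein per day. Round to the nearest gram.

Protein energy = 27% × 2721 = 734.67 kcal.
At 4 kcal/g: 734.67 ÷ 4 = 183.6675 g.

184 g/day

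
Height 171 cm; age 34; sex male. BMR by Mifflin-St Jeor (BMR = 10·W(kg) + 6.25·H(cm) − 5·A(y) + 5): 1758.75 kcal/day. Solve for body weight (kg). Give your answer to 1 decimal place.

85.5 kg

1758.75 = 10·W + 6.25(171) − 5(34) + 5
10·W = 1758.75 − 903.75 = 855, so W = 85.5 kg.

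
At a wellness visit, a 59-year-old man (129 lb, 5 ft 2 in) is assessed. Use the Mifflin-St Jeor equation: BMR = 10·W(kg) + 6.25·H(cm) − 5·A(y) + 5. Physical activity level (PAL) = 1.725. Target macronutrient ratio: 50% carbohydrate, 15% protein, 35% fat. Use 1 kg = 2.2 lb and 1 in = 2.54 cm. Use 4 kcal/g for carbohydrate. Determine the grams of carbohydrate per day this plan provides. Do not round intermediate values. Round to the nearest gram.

Convert to metric: weight = 129 ÷ 2.2 = 58.6364 kg; height = (5×12 + 2) × 2.54 = 62 × 2.54 = 157.48 cm.
Mifflin-St Jeor (male): BMR = 10(58.6364) + 6.25(157.48) − 5(59) + 5 = 586.3636 + 984.25 − 295 + 5 = 1280.6136 kcal/day.
TEE = 1280.6136 × 1.725 = 2209.0585 kcal/day.
Carbohydrate energy = 50% × 2209.0585 = 1104.5293 kcal.
Carbohydrate = 1104.5293 ÷ 4 kcal/g = 276.1323 g.

276 g/day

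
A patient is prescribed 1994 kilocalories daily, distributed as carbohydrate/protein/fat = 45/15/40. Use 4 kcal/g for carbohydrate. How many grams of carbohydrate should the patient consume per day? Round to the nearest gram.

224 g/day

Carbohydrate energy = 45% × 1994 = 897.3 kcal.
At 4 kcal/g: 897.3 ÷ 4 = 224.325 g.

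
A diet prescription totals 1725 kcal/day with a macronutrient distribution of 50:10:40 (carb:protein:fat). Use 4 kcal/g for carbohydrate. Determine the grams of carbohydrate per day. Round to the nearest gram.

Carbohydrate energy = 50% × 1725 = 862.5 kcal.
At 4 kcal/g: 862.5 ÷ 4 = 215.625 g.

216 g/day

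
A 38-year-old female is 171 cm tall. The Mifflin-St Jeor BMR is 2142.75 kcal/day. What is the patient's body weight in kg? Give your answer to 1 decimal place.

2142.75 = 10·W + 6.25(171) − 5(38) − 161
10·W = 2142.75 − 717.75 = 1425, so W = 142.5 kg.

142.5 kg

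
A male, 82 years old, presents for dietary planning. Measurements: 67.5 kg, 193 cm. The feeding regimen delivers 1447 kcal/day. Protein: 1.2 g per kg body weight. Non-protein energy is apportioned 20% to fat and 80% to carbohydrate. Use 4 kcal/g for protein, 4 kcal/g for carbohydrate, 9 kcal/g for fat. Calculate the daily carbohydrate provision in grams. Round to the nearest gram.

Protein = 1.2 × 67.5 = 81 g → 81 × 4 = 324 kcal.
Non-protein calories = 1447 − 324 = 1123 kcal.
Fat: 20% × 1123 = 224.6 kcal; carbohydrate: 898.4 kcal.
Carbohydrate: 898.4 kcal ÷ 4 kcal/g = 224.6 g.

225 g/day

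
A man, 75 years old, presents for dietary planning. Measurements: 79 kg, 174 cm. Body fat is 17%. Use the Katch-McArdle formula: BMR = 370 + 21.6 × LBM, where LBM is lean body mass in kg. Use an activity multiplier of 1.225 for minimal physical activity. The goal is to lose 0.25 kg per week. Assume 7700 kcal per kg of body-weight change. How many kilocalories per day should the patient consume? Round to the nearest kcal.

LBM = 79 × (1 − 0.17) = 65.57 kg. Katch-McArdle: BMR = 370 + 21.6 × 65.57 = 1786.312 kcal/day.
TEE = 1786.312 × 1.225 = 2188.2322 kcal/day.
Required daily deficit = 0.25 × 7700 ÷ 7 = 275 kcal/day.
Target intake = 2188.2322 − 275 = 1913.2322 kcal/day.

1913 kilocalories per day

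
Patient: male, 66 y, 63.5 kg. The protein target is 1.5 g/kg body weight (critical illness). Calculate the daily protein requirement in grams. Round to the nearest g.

Protein = 1.5 g/kg × 63.5 kg = 95.25 g/day.

95 g/day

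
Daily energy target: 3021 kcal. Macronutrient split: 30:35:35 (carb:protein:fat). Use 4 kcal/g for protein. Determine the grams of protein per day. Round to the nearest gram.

264 g/day

Protein energy = 35% × 3021 = 1057.35 kcal.
At 4 kcal/g: 1057.35 ÷ 4 = 264.3375 g.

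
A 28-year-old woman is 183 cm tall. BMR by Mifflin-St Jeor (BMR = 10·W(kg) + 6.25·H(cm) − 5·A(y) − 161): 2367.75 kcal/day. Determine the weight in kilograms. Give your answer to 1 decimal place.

2367.75 = 10·W + 6.25(183) − 5(28) − 161
10·W = 2367.75 − 842.75 = 1525, so W = 152.5 kg.

152.5 kg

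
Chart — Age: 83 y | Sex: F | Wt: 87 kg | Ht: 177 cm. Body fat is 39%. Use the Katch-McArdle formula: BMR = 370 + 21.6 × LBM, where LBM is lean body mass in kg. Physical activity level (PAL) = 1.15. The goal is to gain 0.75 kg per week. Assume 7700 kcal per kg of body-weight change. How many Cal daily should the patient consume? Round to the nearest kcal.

LBM = 87 × (1 − 0.39) = 53.07 kg. Katch-McArdle: BMR = 370 + 21.6 × 53.07 = 1516.312 kcal/day.
TEE = 1516.312 × 1.15 = 1743.7588 kcal/day.
Required daily surplus = 0.75 × 7700 ÷ 7 = 825 kcal/day.
Target intake = 1743.7588 + 825 = 2568.7588 kcal/day.

2569 Cal daily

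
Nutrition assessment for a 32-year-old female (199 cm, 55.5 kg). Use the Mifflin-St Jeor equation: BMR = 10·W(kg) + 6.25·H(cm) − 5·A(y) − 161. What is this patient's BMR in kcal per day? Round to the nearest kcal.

Mifflin-St Jeor (female): BMR = 10(55.5) + 6.25(199) − 5(32) − 161 = 555 + 1243.75 − 160 − 161 = 1477.75 kcal/day.

1478 kcal per day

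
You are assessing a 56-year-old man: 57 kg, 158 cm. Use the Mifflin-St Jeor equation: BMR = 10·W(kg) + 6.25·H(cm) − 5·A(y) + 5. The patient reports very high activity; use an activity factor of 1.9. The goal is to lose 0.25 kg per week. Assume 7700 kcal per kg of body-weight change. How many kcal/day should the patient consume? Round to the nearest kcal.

2162 kcal/day

Mifflin-St Jeor (male): BMR = 10(57) + 6.25(158) − 5(56) + 5 = 570 + 987.5 − 280 + 5 = 1282.5 kcal/day.
TEE = 1282.5 × 1.9 = 2436.75 kcal/day.
Required daily deficit = 0.25 × 7700 ÷ 7 = 275 kcal/day.
Target intake = 2436.75 − 275 = 2161.75 kcal/day.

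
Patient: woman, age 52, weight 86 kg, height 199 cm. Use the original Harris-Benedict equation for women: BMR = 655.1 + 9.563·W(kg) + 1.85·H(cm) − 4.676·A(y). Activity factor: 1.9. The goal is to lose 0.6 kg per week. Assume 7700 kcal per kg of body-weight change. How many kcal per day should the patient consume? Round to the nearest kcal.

Harris-Benedict: BMR = 655.1 + 9.563(86) + 1.85(199) − 4.676(52) = 1602.516 kcal/day.
TEE = 1602.516 × 1.9 = 3044.7804 kcal/day.
Required daily deficit = 0.6 × 7700 ÷ 7 = 660 kcal/day.
Target intake = 3044.7804 − 660 = 2384.7804 kcal/day.

2385 kcal per day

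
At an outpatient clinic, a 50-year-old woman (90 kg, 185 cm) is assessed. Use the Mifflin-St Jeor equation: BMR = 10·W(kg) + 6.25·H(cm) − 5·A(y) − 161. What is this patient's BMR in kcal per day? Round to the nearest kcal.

1645 kcal per day

Mifflin-St Jeor (female): BMR = 10(90) + 6.25(185) − 5(50) − 161 = 900 + 1156.25 − 250 − 161 = 1645.25 kcal/day.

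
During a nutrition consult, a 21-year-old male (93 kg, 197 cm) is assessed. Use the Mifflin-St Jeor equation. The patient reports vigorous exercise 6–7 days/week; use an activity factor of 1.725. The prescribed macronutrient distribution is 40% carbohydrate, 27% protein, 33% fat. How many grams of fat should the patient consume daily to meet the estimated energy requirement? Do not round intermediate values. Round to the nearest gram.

Mifflin-St Jeor (male): BMR = 10(93) + 6.25(197) − 5(21) + 5 = 930 + 1231.25 − 105 + 5 = 2061.25 kcal/day.
TEE = 2061.25 × 1.725 = 3555.6563 kcal/day.
Fat energy = 33% × 3555.6563 = 1173.3666 kcal.
Fat = 1173.3666 ÷ 9 kcal/g = 130.3741 g.

130 g/day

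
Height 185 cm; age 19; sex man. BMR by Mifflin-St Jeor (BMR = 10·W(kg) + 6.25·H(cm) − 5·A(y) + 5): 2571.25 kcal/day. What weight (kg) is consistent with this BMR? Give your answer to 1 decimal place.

150.5 kg

2571.25 = 10·W + 6.25(185) − 5(19) + 5
10·W = 2571.25 − 1066.25 = 1505, so W = 150.5 kg.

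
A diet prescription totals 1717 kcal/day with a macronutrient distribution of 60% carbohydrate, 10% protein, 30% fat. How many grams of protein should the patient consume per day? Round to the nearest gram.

43 g/day

Protein energy = 10% × 1717 = 171.7 kcal.
At 4 kcal/g: 171.7 ÷ 4 = 42.925 g.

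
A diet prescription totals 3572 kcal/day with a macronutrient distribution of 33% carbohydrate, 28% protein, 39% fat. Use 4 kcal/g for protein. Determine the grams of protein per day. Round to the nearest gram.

250 g/day

Protein energy = 28% × 3572 = 1000.16 kcal.
At 4 kcal/g: 1000.16 ÷ 4 = 250.04 g.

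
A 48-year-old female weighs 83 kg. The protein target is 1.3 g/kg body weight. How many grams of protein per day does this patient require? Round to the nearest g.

108 g/day

Protein = 1.3 g/kg × 83 kg = 107.9 g/day.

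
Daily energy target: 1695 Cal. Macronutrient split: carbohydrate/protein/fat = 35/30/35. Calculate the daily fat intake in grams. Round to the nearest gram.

Fat energy = 35% × 1695 = 593.25 kcal.
At 9 kcal/g: 593.25 ÷ 9 = 65.9167 g.

66 g/day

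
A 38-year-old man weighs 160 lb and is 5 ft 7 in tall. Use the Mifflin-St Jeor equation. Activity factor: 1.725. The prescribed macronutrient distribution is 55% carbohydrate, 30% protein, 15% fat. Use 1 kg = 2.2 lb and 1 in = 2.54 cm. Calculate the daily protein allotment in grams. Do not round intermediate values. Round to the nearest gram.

Convert to metric: weight = 160 ÷ 2.2 = 72.7273 kg; height = (5×12 + 7) × 2.54 = 67 × 2.54 = 170.18 cm.
Mifflin-St Jeor (male): BMR = 10(72.7273) + 6.25(170.18) − 5(38) + 5 = 727.2727 + 1063.625 − 190 + 5 = 1605.8977 kcal/day.
TEE = 1605.8977 × 1.725 = 2770.1736 kcal/day.
Protein energy = 30% × 2770.1736 = 831.0521 kcal.
Protein = 831.0521 ÷ 4 kcal/g = 207.763 g.

208 g/day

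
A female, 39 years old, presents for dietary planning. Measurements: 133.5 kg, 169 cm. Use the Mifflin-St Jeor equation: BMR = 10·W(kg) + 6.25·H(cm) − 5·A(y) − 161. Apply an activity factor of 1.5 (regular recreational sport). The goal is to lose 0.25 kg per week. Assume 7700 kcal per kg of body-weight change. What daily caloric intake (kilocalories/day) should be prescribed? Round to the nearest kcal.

2778 kilocalories/day

Mifflin-St Jeor (female): BMR = 10(133.5) + 6.25(169) − 5(39) − 161 = 1335 + 1056.25 − 195 − 161 = 2035.25 kcal/day.
TEE = 2035.25 × 1.5 = 3052.875 kcal/day.
Required daily deficit = 0.25 × 7700 ÷ 7 = 275 kcal/day.
Target intake = 3052.875 − 275 = 2777.875 kcal/day.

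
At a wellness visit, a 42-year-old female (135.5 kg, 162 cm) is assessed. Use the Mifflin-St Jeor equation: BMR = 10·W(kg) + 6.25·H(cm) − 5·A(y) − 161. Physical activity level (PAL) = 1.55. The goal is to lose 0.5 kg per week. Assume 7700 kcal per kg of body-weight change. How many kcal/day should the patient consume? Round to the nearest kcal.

2545 kcal/day

Mifflin-St Jeor (female): BMR = 10(135.5) + 6.25(162) − 5(42) − 161 = 1355 + 1012.5 − 210 − 161 = 1996.5 kcal/day.
TEE = 1996.5 × 1.55 = 3094.575 kcal/day.
Required daily deficit = 0.5 × 7700 ÷ 7 = 550 kcal/day.
Target intake = 3094.575 − 550 = 2544.575 kcal/day.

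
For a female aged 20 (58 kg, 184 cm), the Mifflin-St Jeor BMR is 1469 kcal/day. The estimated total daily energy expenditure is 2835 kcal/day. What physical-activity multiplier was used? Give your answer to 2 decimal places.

Activity factor = TEE ÷ BMR = 2835 ÷ 1469 = 1.93.

1.93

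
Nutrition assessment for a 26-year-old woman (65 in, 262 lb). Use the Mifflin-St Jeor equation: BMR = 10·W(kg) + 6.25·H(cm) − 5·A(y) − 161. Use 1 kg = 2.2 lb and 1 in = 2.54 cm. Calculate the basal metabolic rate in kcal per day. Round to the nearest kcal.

1932 kcal per day

Convert to metric: weight = 262 ÷ 2.2 = 119.0909 kg; height = 65 × 2.54 = 165.1 cm.
Mifflin-St Jeor (female): BMR = 10(119.0909) + 6.25(165.1) − 5(26) − 161 = 1190.9091 + 1031.875 − 130 − 161 = 1931.7841 kcal/day.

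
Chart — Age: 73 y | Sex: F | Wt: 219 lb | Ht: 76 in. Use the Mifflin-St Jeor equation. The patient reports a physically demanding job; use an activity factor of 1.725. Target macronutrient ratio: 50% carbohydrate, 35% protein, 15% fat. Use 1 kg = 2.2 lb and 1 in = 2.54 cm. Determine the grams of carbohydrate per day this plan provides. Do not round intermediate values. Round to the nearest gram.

Convert to metric: weight = 219 ÷ 2.2 = 99.5455 kg; height = 76 × 2.54 = 193.04 cm.
Mifflin-St Jeor (female): BMR = 10(99.5455) + 6.25(193.04) − 5(73) − 161 = 995.4545 + 1206.5 − 365 − 161 = 1675.9545 kcal/day.
TEE = 1675.9545 × 1.725 = 2891.0216 kcal/day.
Carbohydrate energy = 50% × 2891.0216 = 1445.5108 kcal.
Carbohydrate = 1445.5108 ÷ 4 kcal/g = 361.3777 g.

361 g/day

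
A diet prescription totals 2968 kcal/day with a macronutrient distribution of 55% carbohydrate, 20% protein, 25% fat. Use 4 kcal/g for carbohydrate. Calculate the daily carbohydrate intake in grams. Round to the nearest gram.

408 g/day

Carbohydrate energy = 55% × 2968 = 1632.4 kcal.
At 4 kcal/g: 1632.4 ÷ 4 = 408.1 g.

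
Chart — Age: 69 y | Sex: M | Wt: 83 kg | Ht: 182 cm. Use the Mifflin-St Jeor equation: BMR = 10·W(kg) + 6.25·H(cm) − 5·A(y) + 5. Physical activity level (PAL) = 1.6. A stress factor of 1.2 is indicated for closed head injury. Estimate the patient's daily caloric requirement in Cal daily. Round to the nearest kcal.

Mifflin-St Jeor (male): BMR = 10(83) + 6.25(182) − 5(69) + 5 = 830 + 1137.5 − 345 + 5 = 1627.5 kcal/day.
TEE = BMR × activity factor = 1627.5 × 1.6 = 2604 kcal/day.
Apply stress factor: 2604 × 1.2 = 3124.8 kcal/day.

3125 Cal daily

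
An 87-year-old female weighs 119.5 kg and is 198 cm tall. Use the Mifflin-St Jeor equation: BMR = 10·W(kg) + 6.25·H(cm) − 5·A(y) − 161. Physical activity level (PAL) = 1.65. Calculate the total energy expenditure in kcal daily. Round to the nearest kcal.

3030 kcal daily

Mifflin-St Jeor (female): BMR = 10(119.5) + 6.25(198) − 5(87) − 161 = 1195 + 1237.5 − 435 − 161 = 1836.5 kcal/day.
TEE = BMR × activity factor = 1836.5 × 1.65 = 3030.225 kcal/day.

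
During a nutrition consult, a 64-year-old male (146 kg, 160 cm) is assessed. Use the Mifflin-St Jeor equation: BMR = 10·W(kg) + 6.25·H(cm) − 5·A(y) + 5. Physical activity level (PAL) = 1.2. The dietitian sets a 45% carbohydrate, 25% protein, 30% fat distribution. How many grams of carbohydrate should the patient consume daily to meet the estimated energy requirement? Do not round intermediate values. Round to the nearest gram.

290 g/day

Mifflin-St Jeor (male): BMR = 10(146) + 6.25(160) − 5(64) + 5 = 1460 + 1000 − 320 + 5 = 2145 kcal/day.
TEE = 2145 × 1.2 = 2574 kcal/day.
Carbohydrate energy = 45% × 2574 = 1158.3 kcal.
Carbohydrate = 1158.3 ÷ 4 kcal/g = 289.575 g.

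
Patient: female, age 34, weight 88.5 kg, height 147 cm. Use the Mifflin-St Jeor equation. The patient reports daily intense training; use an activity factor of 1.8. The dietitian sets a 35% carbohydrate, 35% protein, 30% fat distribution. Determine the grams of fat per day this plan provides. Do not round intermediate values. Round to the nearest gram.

88 g/day

Mifflin-St Jeor (female): BMR = 10(88.5) + 6.25(147) − 5(34) − 161 = 885 + 918.75 − 170 − 161 = 1472.75 kcal/day.
TEE = 1472.75 × 1.8 = 2650.95 kcal/day.
Fat energy = 30% × 2650.95 = 795.285 kcal.
Fat = 795.285 ÷ 9 kcal/g = 88.365 g.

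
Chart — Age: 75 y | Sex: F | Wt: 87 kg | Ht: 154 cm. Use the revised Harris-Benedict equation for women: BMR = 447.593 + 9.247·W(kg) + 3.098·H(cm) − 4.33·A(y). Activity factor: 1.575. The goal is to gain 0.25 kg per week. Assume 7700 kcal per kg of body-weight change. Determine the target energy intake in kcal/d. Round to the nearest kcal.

2487 kcal/d

Harris-Benedict: BMR = 447.593 + 9.247(87) + 3.098(154) − 4.33(75) = 1404.424 kcal/day.
TEE = 1404.424 × 1.575 = 2211.9678 kcal/day.
Required daily surplus = 0.25 × 7700 ÷ 7 = 275 kcal/day.
Target intake = 2211.9678 + 275 = 2486.9678 kcal/day.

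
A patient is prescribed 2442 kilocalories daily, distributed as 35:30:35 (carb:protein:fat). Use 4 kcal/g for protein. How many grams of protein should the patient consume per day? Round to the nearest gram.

Protein energy = 30% × 2442 = 732.6 kcal.
At 4 kcal/g: 732.6 ÷ 4 = 183.15 g.

183 g/day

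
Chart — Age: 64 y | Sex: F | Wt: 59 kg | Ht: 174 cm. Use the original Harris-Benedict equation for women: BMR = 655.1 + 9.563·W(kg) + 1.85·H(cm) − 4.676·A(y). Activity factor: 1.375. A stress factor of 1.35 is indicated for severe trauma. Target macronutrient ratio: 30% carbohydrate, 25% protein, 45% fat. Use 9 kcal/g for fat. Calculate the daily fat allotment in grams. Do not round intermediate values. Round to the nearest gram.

115 g/day

Harris-Benedict: BMR = 655.1 + 9.563(59) + 1.85(174) − 4.676(64) = 1241.953 kcal/day.
TEE = 1241.953 × 1.375 = 1707.6854 kcal/day.
With stress factor 1.35: 1707.6854 × 1.35 = 2305.3753 kcal/day.
Fat energy = 45% × 2305.3753 = 1037.4189 kcal.
Fat = 1037.4189 ÷ 9 kcal/g = 115.2688 g.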